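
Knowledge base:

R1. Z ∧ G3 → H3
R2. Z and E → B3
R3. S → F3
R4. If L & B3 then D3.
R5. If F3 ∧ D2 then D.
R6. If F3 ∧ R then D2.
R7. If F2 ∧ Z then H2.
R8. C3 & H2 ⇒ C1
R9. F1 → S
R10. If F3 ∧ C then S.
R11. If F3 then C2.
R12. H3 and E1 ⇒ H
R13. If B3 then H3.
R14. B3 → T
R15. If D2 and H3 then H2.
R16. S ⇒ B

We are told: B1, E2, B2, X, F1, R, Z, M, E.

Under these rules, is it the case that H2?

B3  (by R2: Z, E)
S  (by R9: F1)
H3  (by R13: B3)
F3  (by R3: S)
D2  (by R6: F3, R)
H2  (by R15: D2, H3)

Yes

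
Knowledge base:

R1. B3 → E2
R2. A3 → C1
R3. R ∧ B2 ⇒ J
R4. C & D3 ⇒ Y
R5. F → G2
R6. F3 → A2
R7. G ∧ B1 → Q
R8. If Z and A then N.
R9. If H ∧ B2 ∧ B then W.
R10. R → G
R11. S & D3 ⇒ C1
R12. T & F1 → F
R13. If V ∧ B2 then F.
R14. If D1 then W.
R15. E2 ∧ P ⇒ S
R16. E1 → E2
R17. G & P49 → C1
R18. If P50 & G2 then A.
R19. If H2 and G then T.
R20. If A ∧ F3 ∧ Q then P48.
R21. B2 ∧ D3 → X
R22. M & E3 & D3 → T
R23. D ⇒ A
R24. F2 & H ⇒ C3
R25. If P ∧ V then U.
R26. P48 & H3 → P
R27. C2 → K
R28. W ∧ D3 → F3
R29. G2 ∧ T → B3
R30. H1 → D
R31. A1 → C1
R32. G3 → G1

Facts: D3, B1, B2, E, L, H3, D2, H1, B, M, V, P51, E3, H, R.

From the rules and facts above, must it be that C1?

W  (by R9: H, B2, B)
G  (by R10: R)
F  (by R13: V, B2)
T  (by R22: M, E3, D3)
F3  (by R28: W, D3)
D  (by R30: H1)
G2  (by R5: F)
Q  (by R7: G, B1)
A  (by R23: D)
B3  (by R29: G2, T)
E2  (by R1: B3)
P48  (by R20: A, F3, Q)
P  (by R26: P48, H3)
S  (by R15: E2, P)
C1  (by R11: S, D3)

Yes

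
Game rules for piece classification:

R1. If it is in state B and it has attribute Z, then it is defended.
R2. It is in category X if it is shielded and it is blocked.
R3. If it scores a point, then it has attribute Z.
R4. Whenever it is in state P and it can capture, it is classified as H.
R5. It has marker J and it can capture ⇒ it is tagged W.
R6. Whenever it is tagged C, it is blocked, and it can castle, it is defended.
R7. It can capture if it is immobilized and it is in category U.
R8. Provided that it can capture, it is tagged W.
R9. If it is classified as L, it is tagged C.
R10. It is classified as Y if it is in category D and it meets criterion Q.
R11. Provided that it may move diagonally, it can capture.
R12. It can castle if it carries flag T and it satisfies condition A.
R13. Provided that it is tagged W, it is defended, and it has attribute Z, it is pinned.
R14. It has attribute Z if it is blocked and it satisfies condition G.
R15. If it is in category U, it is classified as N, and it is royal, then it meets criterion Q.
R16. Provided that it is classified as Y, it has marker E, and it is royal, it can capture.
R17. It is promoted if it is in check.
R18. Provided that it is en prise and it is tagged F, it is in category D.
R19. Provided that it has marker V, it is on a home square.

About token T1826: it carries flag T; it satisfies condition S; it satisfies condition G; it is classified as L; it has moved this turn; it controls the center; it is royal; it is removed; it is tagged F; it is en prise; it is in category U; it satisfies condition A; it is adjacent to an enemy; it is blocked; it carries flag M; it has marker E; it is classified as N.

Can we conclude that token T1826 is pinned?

Yes

By R9 (it is classified as L): it is tagged C.
By R12 (it carries flag T, it satisfies condition A): it can castle.
By R14 (it is blocked, it satisfies condition G): it has attribute Z.
By R15 (it is in category U, it is classified as N, it is royal): it meets criterion Q.
By R18 (it is en prise, it is tagged F): it is in category D.
By R6 (it is tagged C, it is blocked, it can castle): it is defended.
By R10 (it is in category D, it meets criterion Q): it is classified as Y.
By R16 (it is classified as Y, it has marker E, it is royal): it can capture.
By R8 (it can capture): it is tagged W.
By R13 (it is tagged W, it is defended, it has attribute Z): it is pinned.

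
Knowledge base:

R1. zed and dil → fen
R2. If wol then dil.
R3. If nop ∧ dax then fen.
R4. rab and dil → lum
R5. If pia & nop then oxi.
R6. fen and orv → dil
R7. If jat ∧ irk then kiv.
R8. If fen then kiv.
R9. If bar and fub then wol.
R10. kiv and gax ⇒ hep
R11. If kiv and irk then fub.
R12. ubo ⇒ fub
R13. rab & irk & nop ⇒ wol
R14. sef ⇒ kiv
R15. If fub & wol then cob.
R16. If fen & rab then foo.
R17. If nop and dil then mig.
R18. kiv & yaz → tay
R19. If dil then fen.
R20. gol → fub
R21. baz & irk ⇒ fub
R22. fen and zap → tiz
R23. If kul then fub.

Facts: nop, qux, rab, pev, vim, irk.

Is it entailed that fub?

wol  (by R13: rab, irk, nop)
dil  (by R2: wol)
fen  (by R19: dil)
kiv  (by R8: fen)
fub  (by R11: kiv, irk)

Yes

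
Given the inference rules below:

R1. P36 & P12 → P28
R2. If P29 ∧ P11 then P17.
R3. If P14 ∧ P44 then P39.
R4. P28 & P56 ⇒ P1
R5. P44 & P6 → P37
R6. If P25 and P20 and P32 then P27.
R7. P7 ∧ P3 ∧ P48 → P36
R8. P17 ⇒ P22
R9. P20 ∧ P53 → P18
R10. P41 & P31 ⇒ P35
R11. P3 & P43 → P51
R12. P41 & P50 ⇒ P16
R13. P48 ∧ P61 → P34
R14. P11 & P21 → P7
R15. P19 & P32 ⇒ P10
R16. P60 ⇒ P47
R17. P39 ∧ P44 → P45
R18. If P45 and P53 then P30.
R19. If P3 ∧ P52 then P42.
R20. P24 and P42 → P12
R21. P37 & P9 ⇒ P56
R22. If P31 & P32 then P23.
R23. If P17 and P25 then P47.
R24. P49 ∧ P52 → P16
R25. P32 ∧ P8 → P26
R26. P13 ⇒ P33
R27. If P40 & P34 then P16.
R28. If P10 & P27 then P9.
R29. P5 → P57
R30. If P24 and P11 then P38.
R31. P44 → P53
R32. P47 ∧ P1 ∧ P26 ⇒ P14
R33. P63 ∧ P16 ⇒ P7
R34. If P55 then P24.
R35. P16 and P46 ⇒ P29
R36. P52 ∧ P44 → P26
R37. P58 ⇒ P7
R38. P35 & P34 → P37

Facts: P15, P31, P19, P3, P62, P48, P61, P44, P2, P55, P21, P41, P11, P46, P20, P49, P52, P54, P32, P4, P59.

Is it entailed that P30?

Forward chaining from the given facts derives: P35, P34, P7, P10, P42, P23, P16, P53, P24, P29, P26, P37, P17, P36, P22, P18, P12, P38, P28.
The only rule concluding P30 is R18, which needs P45; that is never established.

No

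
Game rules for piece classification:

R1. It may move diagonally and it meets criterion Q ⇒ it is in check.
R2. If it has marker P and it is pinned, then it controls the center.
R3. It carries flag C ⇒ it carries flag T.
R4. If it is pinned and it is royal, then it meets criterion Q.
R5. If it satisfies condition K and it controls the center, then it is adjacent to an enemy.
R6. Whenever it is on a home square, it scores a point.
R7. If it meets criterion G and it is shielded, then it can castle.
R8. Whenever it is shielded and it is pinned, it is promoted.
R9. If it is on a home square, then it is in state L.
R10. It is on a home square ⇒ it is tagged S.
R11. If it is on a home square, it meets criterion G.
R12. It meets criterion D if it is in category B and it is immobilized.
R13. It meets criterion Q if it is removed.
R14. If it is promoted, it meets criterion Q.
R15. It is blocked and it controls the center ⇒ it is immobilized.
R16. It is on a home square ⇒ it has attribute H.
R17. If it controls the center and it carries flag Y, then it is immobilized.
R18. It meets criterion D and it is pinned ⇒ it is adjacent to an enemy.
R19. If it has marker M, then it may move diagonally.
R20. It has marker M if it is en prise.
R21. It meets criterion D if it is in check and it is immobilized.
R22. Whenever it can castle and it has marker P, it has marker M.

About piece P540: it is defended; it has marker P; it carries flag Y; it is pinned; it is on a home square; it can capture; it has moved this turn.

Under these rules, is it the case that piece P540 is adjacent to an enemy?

Forward chaining from the given facts derives: controls the center, scores a point, is in state L, is tagged S, meets criterion G, has attribute H, is immobilized.
Rules concluding "it is adjacent to an enemy": R5 needs "it satisfies condition K"; R18 needs "it meets criterion D" — none of these are established.

No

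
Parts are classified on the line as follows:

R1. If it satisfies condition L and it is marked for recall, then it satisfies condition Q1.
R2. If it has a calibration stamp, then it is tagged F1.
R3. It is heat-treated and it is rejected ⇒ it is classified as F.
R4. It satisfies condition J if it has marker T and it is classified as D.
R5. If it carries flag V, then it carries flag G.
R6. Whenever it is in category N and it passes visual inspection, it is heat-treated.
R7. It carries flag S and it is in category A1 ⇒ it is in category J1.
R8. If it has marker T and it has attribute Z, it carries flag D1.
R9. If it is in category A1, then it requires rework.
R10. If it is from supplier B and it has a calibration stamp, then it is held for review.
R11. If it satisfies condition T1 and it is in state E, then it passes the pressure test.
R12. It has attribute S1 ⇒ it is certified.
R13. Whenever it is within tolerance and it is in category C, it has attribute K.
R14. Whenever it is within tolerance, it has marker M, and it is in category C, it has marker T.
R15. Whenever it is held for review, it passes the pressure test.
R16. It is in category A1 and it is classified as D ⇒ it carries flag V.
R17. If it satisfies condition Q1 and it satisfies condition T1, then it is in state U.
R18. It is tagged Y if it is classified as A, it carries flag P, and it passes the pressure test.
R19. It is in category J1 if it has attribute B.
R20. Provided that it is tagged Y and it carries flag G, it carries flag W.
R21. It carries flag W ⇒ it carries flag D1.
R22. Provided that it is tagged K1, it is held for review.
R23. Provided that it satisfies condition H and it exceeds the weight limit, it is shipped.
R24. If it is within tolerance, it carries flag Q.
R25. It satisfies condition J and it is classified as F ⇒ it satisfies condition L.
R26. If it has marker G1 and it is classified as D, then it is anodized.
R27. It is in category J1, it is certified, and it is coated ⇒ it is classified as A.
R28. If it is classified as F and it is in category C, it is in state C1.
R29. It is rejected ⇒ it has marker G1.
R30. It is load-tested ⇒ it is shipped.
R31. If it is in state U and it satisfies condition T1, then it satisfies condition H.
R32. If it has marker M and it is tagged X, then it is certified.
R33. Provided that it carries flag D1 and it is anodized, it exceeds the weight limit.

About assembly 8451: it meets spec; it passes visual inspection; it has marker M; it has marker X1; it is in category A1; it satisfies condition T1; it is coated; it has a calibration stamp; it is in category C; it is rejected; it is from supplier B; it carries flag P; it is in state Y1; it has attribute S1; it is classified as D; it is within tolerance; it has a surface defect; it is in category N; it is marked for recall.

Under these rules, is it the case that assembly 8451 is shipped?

Forward chaining from the given facts derives: is tagged F1, is heat-treated, requires rework, is held for review, is certified, has attribute K, has marker T, passes the pressure test, carries flag V, carries flag Q, has marker G1, is classified as F, satisfies condition J, carries flag G, satisfies condition L, is anodized, is in state C1, satisfies condition Q1, is in state U, satisfies condition H.
Rules concluding "it is shipped": R23 needs "it exceeds the weight limit"; R30 needs "it is load-tested" — none of these are established.

No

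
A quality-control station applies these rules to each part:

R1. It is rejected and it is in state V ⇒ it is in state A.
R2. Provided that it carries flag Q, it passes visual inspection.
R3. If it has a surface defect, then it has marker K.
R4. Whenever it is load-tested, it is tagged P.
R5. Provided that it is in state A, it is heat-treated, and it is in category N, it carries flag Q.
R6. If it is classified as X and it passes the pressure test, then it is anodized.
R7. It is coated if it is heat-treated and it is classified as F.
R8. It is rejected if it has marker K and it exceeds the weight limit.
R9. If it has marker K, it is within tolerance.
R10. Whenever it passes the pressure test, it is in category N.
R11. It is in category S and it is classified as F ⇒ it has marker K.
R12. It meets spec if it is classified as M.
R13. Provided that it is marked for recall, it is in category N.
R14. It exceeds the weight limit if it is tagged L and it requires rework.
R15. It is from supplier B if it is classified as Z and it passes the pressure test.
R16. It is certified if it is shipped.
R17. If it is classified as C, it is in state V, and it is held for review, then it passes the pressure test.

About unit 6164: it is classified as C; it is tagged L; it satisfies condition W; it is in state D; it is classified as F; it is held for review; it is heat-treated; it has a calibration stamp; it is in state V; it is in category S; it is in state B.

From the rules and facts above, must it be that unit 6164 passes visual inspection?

No

Forward chaining from the given facts derives: is coated, has marker K, passes the pressure test, is within tolerance, is in category N.
The only rule concluding "it passes visual inspection" is R2, which needs "it carries flag Q"; that is never established.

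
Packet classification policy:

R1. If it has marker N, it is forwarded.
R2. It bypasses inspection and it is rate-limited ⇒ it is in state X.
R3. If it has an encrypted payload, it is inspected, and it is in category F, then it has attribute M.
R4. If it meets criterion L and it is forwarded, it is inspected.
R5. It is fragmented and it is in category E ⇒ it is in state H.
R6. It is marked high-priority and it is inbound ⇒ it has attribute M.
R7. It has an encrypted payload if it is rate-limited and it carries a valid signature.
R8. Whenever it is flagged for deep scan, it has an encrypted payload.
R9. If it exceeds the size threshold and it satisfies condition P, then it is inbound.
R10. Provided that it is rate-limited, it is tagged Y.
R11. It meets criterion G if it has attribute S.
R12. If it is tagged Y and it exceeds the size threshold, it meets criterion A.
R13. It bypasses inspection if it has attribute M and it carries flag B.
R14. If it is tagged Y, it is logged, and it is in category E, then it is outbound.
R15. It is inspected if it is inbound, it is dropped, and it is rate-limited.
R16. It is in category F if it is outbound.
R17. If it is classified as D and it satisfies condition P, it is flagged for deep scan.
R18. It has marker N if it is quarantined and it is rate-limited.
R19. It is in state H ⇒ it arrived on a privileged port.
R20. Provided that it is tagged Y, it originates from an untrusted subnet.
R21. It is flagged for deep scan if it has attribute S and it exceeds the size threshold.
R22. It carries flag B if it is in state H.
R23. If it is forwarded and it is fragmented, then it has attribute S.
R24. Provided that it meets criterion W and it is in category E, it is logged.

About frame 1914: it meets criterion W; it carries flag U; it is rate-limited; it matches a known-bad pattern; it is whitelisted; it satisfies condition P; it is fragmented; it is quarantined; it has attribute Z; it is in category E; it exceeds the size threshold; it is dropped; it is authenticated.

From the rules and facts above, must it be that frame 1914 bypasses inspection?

Yes

By R5 (it is fragmented, it is in category E): it is in state H.
By R9 (it exceeds the size threshold, it satisfies condition P): it is inbound.
By R10 (it is rate-limited): it is tagged Y.
By R15 (it is inbound, it is dropped, it is rate-limited): it is inspected.
By R18 (it is quarantined, it is rate-limited): it has marker N.
By R22 (it is in state H): it carries flag B.
By R24 (it meets criterion W, it is in category E): it is logged.
By R1 (it has marker N): it is forwarded.
By R14 (it is tagged Y, it is logged, it is in category E): it is outbound.
By R16 (it is outbound): it is in category F.
By R23 (it is forwarded, it is fragmented): it has attribute S.
By R21 (it has attribute S, it exceeds the size threshold): it is flagged for deep scan.
By R8 (it is flagged for deep scan): it has an encrypted payload.
By R3 (it has an encrypted payload, it is inspected, it is in category F): it has attribute M.
By R13 (it has attribute M, it carries flag B): it bypasses inspection.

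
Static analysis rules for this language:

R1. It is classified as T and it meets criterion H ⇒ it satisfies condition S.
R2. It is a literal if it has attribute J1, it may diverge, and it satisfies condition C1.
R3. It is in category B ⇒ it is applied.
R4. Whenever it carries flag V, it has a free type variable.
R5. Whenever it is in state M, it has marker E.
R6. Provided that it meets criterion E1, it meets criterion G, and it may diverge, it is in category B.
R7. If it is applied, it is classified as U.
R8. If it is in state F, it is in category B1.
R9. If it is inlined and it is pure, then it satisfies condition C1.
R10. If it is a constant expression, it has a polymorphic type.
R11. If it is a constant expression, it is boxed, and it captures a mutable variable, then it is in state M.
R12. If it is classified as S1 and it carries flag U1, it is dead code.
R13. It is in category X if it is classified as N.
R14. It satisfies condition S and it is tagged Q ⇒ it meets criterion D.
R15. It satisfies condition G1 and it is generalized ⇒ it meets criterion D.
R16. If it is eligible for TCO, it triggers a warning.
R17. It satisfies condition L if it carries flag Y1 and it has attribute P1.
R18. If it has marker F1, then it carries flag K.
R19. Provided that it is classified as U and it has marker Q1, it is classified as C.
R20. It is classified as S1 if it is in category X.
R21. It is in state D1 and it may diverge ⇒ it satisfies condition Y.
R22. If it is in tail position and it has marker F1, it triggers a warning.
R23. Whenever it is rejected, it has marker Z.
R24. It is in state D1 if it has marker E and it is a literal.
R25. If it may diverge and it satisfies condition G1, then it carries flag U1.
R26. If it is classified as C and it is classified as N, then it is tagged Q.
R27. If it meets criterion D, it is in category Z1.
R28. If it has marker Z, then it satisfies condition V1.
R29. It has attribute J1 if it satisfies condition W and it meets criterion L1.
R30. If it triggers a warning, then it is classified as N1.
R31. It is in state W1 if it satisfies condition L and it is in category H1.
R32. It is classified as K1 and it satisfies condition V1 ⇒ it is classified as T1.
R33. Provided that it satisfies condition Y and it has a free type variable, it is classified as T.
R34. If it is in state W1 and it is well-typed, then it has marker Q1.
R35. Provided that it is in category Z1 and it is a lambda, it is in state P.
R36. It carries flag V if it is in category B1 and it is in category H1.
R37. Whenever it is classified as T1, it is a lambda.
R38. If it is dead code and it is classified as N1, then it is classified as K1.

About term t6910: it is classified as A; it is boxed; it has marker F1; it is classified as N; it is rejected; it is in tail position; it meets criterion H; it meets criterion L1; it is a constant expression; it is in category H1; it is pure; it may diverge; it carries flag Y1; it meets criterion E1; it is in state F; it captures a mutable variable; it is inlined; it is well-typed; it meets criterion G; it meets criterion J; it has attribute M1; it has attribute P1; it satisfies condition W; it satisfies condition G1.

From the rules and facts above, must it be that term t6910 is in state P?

By R6 (it meets criterion E1, it meets criterion G, it may diverge): it is in category B.
By R8 (it is in state F): it is in category B1.
By R9 (it is inlined, it is pure): it satisfies condition C1.
By R11 (it is a constant expression, it is boxed, it captures a mutable variable): it is in state M.
By R13 (it is classified as N): it is in category X.
By R17 (it carries flag Y1, it has attribute P1): it satisfies condition L.
By R20 (it is in category X): it is classified as S1.
By R22 (it is in tail position, it has marker F1): it triggers a warning.
By R23 (it is rejected): it has marker Z.
By R25 (it may diverge, it satisfies condition G1): it carries flag U1.
By R28 (it has marker Z): it satisfies condition V1.
By R29 (it satisfies condition W, it meets criterion L1): it has attribute J1.
By R30 (it triggers a warning): it is classified as N1.
By R31 (it satisfies condition L, it is in category H1): it is in state W1.
By R34 (it is in state W1, it is well-typed): it has marker Q1.
By R36 (it is in category B1, it is in category H1): it carries flag V.
By R2 (it has attribute J1, it may diverge, it satisfies condition C1): it is a literal.
By R3 (it is in category B): it is applied.
By R4 (it carries flag V): it has a free type variable.
By R5 (it is in state M): it has marker E.
By R7 (it is applied): it is classified as U.
By R12 (it is classified as S1, it carries flag U1): it is dead code.
By R19 (it is classified as U, it has marker Q1): it is classified as C.
By R24 (it has marker E, it is a literal): it is in state D1.
By R26 (it is classified as C, it is classified as N): it is tagged Q.
By R38 (it is dead code, it is classified as N1): it is classified as K1.
By R21 (it is in state D1, it may diverge): it satisfies condition Y.
By R32 (it is classified as K1, it satisfies condition V1): it is classified as T1.
By R33 (it satisfies condition Y, it has a free type variable): it is classified as T.
By R37 (it is classified as T1): it is a lambda.
By R1 (it is classified as T, it meets criterion H): it satisfies condition S.
By R14 (it satisfies condition S, it is tagged Q): it meets criterion D.
By R27 (it meets criterion D): it is in category Z1.
By R35 (it is in category Z1, it is a lambda): it is in state P.

Yes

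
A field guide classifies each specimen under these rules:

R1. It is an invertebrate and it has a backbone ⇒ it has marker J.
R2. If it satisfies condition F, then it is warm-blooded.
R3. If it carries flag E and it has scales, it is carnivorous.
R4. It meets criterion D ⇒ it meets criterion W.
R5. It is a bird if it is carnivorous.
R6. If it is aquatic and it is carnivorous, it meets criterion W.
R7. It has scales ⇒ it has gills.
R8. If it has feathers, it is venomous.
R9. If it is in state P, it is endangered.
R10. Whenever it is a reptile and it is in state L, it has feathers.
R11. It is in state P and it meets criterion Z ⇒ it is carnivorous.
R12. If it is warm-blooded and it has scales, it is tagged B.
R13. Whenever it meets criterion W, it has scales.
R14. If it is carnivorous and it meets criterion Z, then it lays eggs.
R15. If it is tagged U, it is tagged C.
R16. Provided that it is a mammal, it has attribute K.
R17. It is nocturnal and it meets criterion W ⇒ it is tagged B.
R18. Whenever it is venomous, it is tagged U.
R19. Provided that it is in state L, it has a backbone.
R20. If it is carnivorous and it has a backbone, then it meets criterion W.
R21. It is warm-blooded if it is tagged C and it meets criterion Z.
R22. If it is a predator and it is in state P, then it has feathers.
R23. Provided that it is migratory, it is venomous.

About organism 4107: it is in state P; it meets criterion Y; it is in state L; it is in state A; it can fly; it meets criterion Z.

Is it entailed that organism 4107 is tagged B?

Forward chaining from the given facts derives: is endangered, is carnivorous, lays eggs, has a backbone, meets criterion W, is a bird, has scales, has gills.
Rules concluding "it is tagged B": R12 needs "it is warm-blooded"; R17 needs "it is nocturnal" — none of these are established.

No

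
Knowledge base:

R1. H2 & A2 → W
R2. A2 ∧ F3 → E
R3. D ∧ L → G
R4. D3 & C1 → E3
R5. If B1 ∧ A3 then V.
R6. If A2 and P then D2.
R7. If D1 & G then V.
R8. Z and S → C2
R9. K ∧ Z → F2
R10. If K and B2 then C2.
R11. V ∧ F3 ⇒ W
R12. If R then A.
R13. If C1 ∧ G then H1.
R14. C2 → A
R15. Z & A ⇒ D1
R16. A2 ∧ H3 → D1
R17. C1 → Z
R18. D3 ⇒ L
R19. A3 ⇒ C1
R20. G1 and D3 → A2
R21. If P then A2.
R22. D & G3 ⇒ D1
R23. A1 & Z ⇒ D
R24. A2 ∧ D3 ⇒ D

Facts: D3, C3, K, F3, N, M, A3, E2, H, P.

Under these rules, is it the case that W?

No

Forward chaining from the given facts derives: L, C1, A2, D, E, G, E3, D2, H1, Z, F2.
Rules concluding W: R1 needs H2; R11 needs V — none of these are established.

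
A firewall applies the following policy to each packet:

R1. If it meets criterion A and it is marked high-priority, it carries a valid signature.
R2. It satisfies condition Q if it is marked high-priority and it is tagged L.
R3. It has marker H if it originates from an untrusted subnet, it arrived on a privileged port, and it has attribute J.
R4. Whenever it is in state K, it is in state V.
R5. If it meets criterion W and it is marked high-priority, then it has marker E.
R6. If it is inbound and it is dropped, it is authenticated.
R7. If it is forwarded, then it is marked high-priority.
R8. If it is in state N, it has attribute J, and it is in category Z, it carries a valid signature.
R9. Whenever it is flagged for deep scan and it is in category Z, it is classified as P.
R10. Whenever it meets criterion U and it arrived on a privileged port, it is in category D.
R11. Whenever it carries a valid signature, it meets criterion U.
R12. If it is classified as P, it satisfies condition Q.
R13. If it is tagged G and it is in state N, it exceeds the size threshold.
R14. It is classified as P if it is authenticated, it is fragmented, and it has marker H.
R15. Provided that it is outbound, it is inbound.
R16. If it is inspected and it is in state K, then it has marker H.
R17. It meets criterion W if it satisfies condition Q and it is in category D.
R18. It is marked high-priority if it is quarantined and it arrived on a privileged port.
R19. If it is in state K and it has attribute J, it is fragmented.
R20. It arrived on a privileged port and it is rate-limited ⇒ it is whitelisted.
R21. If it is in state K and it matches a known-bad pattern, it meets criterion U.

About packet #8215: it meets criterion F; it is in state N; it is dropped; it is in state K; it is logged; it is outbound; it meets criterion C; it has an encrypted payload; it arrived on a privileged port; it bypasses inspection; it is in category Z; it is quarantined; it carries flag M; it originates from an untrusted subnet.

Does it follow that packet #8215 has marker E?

Forward chaining from the given facts derives: is in state V, is inbound, is marked high-priority, is authenticated.
The only rule concluding "it has marker E" is R5, which needs "it meets criterion W"; that is never established.

No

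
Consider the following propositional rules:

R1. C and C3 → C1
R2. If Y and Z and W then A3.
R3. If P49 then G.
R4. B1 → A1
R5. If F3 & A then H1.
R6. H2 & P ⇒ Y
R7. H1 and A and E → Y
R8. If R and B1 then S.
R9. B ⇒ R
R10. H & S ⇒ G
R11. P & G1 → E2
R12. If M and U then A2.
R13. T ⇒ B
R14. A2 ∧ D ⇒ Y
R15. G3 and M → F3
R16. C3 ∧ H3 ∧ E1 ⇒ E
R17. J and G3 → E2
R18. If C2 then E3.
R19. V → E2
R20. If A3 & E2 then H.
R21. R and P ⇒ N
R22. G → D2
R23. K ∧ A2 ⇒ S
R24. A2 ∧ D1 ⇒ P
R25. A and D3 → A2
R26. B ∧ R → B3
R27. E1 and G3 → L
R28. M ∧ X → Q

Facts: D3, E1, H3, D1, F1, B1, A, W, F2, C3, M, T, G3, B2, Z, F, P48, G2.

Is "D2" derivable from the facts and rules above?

No

Forward chaining from the given facts derives: A1, B, F3, E, A2, L, H1, Y, R, P, B3, A3, S, N.
The only rule concluding D2 is R22, which needs G; that is never established.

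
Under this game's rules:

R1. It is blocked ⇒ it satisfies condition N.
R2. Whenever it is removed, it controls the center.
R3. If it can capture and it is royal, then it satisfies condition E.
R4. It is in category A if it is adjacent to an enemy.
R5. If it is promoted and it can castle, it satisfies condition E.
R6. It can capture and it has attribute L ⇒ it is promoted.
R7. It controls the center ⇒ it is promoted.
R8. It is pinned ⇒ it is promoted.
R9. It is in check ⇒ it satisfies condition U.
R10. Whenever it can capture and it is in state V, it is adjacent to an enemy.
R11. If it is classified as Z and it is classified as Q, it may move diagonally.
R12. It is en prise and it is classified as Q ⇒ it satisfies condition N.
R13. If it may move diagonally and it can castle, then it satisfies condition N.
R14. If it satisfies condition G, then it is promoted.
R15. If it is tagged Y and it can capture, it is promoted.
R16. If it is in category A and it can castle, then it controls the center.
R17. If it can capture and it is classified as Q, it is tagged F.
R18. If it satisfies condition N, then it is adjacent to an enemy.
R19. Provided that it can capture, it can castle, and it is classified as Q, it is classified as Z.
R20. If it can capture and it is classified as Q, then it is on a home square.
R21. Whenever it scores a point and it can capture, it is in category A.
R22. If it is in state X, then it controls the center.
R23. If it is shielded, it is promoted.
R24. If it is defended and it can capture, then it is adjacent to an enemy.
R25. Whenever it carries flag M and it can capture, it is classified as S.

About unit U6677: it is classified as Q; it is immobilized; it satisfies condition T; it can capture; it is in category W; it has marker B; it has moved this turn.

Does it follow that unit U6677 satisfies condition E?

Forward chaining from the given facts derives: is tagged F, is on a home square.
Rules concluding "it satisfies condition E": R3 needs "it is royal"; R5 needs "it is promoted" — none of these are established.

No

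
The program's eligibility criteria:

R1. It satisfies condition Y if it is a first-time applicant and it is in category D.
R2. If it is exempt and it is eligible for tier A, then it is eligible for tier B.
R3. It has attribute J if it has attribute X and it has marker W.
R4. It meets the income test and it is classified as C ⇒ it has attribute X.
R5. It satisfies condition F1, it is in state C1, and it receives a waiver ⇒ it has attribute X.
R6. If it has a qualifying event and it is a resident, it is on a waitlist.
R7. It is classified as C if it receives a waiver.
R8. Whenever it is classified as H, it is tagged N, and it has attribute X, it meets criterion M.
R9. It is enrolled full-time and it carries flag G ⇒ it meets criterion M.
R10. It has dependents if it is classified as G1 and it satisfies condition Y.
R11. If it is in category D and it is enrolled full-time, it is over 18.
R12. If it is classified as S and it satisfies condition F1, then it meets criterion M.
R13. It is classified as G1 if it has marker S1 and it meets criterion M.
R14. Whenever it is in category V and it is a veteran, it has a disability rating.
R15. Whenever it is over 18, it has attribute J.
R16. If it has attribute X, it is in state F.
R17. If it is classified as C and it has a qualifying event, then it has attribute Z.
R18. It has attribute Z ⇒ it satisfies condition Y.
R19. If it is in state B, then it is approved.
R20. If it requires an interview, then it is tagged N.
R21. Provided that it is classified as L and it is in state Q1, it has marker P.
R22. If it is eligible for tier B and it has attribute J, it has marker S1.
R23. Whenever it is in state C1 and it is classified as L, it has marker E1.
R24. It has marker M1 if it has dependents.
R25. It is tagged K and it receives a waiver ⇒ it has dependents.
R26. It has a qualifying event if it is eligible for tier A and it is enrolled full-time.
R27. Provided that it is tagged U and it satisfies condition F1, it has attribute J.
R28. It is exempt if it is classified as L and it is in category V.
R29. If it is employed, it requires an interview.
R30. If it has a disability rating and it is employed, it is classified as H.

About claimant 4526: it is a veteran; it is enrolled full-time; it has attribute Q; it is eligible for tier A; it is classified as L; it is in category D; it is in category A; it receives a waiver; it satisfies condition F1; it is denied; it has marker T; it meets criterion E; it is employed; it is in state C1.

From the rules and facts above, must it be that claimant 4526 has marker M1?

Forward chaining from the given facts derives: has attribute X, is classified as C, is over 18, has attribute J, is in state F, has marker E1, has a qualifying event, requires an interview, has attribute Z, satisfies condition Y, is tagged N.
The only rule concluding "it has marker M1" is R24, which needs "it has dependents"; that is never established.

No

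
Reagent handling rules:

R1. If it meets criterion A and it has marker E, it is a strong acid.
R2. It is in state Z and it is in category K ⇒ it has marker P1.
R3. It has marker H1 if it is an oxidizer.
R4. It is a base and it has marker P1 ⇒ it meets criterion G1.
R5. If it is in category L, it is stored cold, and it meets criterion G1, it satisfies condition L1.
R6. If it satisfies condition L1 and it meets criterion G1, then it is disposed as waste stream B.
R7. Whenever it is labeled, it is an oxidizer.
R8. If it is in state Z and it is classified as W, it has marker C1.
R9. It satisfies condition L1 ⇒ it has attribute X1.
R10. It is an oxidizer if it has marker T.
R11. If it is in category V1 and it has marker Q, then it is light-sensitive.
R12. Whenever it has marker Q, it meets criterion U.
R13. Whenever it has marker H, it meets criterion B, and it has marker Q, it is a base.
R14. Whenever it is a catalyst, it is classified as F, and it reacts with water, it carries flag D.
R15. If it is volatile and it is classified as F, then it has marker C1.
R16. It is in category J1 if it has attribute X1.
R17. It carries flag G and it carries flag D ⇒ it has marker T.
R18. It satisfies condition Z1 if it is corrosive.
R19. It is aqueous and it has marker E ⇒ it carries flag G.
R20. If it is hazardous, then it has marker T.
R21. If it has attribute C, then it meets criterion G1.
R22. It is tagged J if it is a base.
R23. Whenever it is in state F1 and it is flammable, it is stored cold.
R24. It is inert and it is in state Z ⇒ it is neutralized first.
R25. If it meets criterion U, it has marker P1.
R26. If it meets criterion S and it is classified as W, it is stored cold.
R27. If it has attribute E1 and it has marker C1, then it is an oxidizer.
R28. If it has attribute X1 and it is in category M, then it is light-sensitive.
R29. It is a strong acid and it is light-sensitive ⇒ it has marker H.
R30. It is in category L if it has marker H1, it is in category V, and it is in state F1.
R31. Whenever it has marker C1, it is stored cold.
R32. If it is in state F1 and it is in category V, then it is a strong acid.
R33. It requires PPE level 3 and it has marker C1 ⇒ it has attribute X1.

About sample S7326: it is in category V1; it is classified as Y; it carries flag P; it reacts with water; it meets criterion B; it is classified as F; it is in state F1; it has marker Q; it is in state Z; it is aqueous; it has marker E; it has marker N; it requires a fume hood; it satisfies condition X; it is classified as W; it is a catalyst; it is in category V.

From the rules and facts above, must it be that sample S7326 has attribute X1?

By R8 (it is in state Z, it is classified as W): it has marker C1.
By R11 (it is in category V1, it has marker Q): it is light-sensitive.
By R12 (it has marker Q): it meets criterion U.
By R14 (it is a catalyst, it is classified as F, it reacts with water): it carries flag D.
By R19 (it is aqueous, it has marker E): it carries flag G.
By R25 (it meets criterion U): it has marker P1.
By R31 (it has marker C1): it is stored cold.
By R32 (it is in state F1, it is in category V): it is a strong acid.
By R17 (it carries flag G, it carries flag D): it has marker T.
By R29 (it is a strong acid, it is light-sensitive): it has marker H.
By R10 (it has marker T): it is an oxidizer.
By R13 (it has marker H, it meets criterion B, it has marker Q): it is a base.
By R3 (it is an oxidizer): it has marker H1.
By R4 (it is a base, it has marker P1): it meets criterion G1.
By R30 (it has marker H1, it is in category V, it is in state F1): it is in category L.
By R5 (it is in category L, it is stored cold, it meets criterion G1): it satisfies condition L1.
By R9 (it satisfies condition L1): it has attribute X1.

Yes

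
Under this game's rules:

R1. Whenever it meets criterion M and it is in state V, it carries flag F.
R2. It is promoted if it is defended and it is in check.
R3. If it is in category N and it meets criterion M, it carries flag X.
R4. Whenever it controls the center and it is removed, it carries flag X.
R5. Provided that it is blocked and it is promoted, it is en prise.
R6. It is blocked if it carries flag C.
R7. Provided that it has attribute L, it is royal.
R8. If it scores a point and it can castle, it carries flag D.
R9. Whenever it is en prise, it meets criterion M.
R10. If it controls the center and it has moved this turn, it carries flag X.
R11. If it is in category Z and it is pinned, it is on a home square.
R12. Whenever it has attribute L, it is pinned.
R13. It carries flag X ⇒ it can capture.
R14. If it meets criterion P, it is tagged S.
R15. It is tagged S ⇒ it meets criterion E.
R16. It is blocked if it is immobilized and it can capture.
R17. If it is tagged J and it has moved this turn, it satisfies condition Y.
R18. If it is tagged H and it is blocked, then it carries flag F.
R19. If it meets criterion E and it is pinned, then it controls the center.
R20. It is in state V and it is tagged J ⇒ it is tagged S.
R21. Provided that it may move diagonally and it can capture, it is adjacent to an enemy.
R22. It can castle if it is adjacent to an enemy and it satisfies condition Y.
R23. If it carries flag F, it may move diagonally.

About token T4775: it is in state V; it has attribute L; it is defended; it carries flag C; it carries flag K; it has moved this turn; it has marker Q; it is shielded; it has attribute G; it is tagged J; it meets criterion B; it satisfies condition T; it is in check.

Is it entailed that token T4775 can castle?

Yes

By R2 (it is defended, it is in check): it is promoted.
By R6 (it carries flag C): it is blocked.
By R12 (it has attribute L): it is pinned.
By R17 (it is tagged J, it has moved this turn): it satisfies condition Y.
By R20 (it is in state V, it is tagged J): it is tagged S.
By R5 (it is blocked, it is promoted): it is en prise.
By R9 (it is en prise): it meets criterion M.
By R15 (it is tagged S): it meets criterion E.
By R19 (it meets criterion E, it is pinned): it controls the center.
By R1 (it meets criterion M, it is in state V): it carries flag F.
By R10 (it controls the center, it has moved this turn): it carries flag X.
By R13 (it carries flag X): it can capture.
By R23 (it carries flag F): it may move diagonally.
By R21 (it may move diagonally, it can capture): it is adjacent to an enemy.
By R22 (it is adjacent to an enemy, it satisfies condition Y): it can castle.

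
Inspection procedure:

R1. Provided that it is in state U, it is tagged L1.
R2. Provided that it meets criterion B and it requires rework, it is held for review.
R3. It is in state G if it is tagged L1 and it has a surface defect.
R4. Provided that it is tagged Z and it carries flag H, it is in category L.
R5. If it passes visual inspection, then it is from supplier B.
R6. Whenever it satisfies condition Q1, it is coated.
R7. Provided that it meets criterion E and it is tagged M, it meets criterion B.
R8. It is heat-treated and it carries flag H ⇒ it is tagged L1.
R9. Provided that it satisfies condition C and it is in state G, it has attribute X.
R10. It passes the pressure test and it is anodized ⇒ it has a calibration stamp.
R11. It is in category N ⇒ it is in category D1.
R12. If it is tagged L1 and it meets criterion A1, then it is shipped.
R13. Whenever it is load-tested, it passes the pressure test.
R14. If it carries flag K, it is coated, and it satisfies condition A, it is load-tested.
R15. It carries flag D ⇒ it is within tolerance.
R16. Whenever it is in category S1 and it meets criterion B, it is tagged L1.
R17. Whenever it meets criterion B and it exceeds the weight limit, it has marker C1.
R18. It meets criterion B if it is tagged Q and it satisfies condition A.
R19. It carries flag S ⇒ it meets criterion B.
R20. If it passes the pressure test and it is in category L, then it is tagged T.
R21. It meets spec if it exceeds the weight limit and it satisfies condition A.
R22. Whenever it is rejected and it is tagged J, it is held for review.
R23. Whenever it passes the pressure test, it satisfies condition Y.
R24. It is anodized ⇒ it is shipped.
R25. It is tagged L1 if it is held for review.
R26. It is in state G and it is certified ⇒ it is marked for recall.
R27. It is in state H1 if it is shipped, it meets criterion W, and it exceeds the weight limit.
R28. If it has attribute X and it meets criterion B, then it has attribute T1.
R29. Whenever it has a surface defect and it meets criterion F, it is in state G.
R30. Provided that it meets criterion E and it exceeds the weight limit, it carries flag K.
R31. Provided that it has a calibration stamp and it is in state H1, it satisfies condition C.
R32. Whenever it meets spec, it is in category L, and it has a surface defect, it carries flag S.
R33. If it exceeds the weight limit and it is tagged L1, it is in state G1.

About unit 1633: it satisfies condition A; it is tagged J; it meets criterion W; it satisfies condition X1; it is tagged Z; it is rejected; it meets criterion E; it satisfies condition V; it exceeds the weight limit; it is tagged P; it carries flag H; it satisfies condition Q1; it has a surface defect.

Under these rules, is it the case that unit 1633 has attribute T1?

Forward chaining from the given facts derives: is in category L, is coated, meets spec, is held for review, is tagged L1, carries flag K, carries flag S, is in state G1, is in state G, is load-tested, meets criterion B, passes the pressure test, has marker C1, is tagged T, satisfies condition Y.
The only rule concluding "it has attribute T1" is R28, which needs "it has attribute X"; that is never established.

No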